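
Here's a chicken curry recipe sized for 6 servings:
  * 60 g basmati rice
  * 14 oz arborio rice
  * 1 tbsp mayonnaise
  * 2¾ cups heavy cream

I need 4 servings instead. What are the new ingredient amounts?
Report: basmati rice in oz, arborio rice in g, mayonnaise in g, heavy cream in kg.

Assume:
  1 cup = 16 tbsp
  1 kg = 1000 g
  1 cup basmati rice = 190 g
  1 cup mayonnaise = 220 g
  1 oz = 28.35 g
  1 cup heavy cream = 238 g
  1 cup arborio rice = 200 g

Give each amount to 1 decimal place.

Scaling factor: 4/6 = 2/3.
basmati rice: 60 g × 2/3 ÷ 28.35 g/oz ≈ 1.4 oz
arborio rice: 14 oz × 2/3 × 28.35 g/oz = 264.6 g
mayonnaise: 1 tbsp × 2/3 ÷ 16 tbsp/cup × 220 g/cup ≈ 9.2 g
heavy cream: 2.75 cup × 2/3 × 238 g/cup ÷ 1000 g/kg ≈ 0.4 kg

basmati rice: 1.4 oz; arborio rice: 264.6 g; mayonnaise: 9.2 g; heavy cream: 0.4 kg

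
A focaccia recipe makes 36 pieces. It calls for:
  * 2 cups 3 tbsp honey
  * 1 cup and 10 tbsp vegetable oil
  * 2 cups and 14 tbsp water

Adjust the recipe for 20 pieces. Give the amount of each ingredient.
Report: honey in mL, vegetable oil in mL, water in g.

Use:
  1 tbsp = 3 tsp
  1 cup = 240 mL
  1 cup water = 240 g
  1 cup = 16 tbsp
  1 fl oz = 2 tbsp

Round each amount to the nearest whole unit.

Scaling factor: 20/36 = 5/9.
honey: (2 cup + 3 tbsp = 2.1875 cup) × 5/9 × 240 mL/cup ≈ 292 mL
vegetable oil: (1 cup + 10 tbsp = 1.625 cup) × 5/9 × 240 mL/cup ≈ 217 mL
water: (2 cup + 14 tbsp = 2.875 cup) × 5/9 × 240 g/cup ≈ 383 g

honey: 292 mL; vegetable oil: 217 mL; water: 383 g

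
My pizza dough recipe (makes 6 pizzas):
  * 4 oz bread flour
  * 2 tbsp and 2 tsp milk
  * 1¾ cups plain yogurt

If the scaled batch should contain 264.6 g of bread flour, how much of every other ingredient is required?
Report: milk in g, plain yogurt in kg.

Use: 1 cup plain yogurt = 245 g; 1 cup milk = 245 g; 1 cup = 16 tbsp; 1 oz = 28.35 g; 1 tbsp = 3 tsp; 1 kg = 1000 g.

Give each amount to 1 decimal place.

milk: 95.3 g; plain yogurt: 1.0 kg

The original recipe has 113.4 g of bread flour, so the scaling factor is 264.6 ÷ 113.4 = 7/3.
milk: (2 tbsp + 2 tsp = 8/3 tbsp) × 7/3 ÷ 16 tbsp/cup × 245 g/cup ≈ 95.3 g
plain yogurt: 1.75 cup × 7/3 × 245 g/cup ÷ 1000 g/kg ≈ 1.0 kg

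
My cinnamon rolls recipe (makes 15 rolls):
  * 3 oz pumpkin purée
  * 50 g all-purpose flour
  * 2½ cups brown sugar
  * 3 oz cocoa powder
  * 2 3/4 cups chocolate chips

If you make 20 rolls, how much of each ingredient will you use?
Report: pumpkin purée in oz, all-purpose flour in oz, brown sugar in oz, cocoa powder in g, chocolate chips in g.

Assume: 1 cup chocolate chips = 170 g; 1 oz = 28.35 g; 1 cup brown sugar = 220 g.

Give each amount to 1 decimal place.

Scaling factor: 20/15 = 4/3.
pumpkin purée: 3 oz × 4/3 = 4.0 oz
all-purpose flour: 50 g × 4/3 ÷ 28.35 g/oz ≈ 2.4 oz
brown sugar: 2.5 cup × 4/3 × 220 g/cup ÷ 28.35 g/oz ≈ 25.9 oz
cocoa powder: 3 oz × 4/3 × 28.35 g/oz = 113.4 g
chocolate chips: 2.75 cup × 4/3 × 170 g/cup ≈ 623.3 g

pumpkin purée: 4.0 oz; all-purpose flour: 2.4 oz; brown sugar: 25.9 oz; cocoa powder: 113.4 g; chocolate chips: 623.3 g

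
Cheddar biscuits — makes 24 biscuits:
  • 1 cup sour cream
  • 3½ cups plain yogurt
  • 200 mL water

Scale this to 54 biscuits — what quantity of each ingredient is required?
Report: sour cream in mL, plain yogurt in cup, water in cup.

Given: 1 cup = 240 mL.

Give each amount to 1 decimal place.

sour cream: 540.0 mL; plain yogurt: 7.9 cup; water: 1.9 cup

Scaling factor: 54/24 = 9/4 = 2.25.
sour cream: 1 cup × 9/4 × 240 mL/cup = 540.0 mL
plain yogurt: 3.5 cup × 9/4 ≈ 7.9 cup
water: 200 mL × 9/4 ÷ 240 mL/cup ≈ 1.9 cup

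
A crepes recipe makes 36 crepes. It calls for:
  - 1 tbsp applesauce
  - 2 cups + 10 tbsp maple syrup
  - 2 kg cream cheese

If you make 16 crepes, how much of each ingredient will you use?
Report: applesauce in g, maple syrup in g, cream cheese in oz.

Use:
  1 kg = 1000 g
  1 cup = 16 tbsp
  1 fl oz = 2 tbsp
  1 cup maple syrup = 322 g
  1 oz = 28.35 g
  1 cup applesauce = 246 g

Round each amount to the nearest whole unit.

applesauce: 7 g; maple syrup: 376 g; cream cheese: 31 oz

Scaling factor: 16/36 = 4/9.
applesauce: 1 tbsp × 4/9 ÷ 16 tbsp/cup × 246 g/cup ≈ 7 g
maple syrup: (2 cup + 10 tbsp = 2.625 cup) × 4/9 × 322 g/cup ≈ 376 g
cream cheese: 2 kg × 4/9 × 1000 g/kg ÷ 28.35 g/oz ≈ 31 oz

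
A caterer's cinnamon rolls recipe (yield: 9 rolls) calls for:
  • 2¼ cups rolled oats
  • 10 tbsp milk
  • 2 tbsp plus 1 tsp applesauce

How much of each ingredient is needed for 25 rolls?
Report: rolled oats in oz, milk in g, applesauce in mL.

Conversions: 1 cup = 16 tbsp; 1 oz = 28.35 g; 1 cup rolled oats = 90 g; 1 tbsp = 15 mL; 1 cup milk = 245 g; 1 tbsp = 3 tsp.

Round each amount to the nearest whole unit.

Scaling factor: 25/9.
rolled oats: 2.25 cup × 25/9 × 90 g/cup ÷ 28.35 g/oz ≈ 20 oz
milk: 10 tbsp × 25/9 ÷ 16 tbsp/cup × 245 g/cup ≈ 425 g
applesauce: (2 tbsp + 1 tsp = 7/3 tbsp) × 25/9 × 15 mL/tbsp ≈ 97 mL

rolled oats: 20 oz; milk: 425 g; applesauce: 97 mL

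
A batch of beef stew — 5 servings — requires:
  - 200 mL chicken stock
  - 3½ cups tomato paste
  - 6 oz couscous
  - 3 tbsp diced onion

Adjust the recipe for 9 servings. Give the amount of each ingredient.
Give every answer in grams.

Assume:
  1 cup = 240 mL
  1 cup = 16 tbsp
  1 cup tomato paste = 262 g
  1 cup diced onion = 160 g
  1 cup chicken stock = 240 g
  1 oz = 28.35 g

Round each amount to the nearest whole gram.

Scaling factor: 9/5 = 1.8.
chicken stock: 200 mL × 9/5 ÷ 240 mL/cup × 240 g/cup = 360 g
tomato paste: 3.5 cup × 9/5 × 262 g/cup ≈ 1651 g
couscous: 6 oz × 9/5 × 28.35 g/oz ≈ 306 g
diced onion: 3 tbsp × 9/5 ÷ 16 tbsp/cup × 160 g/cup = 54 g

chicken stock: 360 g; tomato paste: 1651 g; couscous: 306 g; diced onion: 54 g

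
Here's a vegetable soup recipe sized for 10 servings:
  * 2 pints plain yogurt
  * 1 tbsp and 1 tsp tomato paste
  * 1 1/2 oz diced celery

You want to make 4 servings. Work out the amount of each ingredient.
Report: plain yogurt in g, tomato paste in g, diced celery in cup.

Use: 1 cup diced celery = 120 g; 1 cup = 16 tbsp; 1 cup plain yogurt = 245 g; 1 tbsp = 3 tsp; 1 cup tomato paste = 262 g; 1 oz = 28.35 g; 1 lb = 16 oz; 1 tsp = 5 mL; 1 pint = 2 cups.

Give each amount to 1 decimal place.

Scaling factor: 4/10 = 2/5 = 0.4.
plain yogurt: 2 pint × 2/5 × 2 cup/pint × 245 g/cup = 392.0 g
tomato paste: (1 tbsp + 1 tsp = 4/3 tbsp) × 2/5 ÷ 16 tbsp/cup × 262 g/cup ≈ 8.7 g
diced celery: 1.5 oz × 2/5 × 28.35 g/oz ÷ 120 g/cup ≈ 0.1 cup

plain yogurt: 392.0 g; tomato paste: 8.7 g; diced celery: 0.1 cup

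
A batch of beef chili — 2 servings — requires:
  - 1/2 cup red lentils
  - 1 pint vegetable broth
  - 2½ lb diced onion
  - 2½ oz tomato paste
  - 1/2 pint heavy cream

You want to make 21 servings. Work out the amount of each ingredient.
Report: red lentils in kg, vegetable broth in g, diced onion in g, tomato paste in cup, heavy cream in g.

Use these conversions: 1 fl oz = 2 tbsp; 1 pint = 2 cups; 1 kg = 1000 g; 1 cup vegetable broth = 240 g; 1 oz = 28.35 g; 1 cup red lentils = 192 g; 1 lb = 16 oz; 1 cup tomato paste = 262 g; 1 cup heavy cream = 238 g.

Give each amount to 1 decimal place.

red lentils: 1.0 kg; vegetable broth: 5040.0 g; diced onion: 11907.0 g; tomato paste: 2.8 cup; heavy cream: 2499.0 g

Scaling factor: 21/2 = 10.5.
red lentils: 0.5 cup × 21/2 × 192 g/cup ÷ 1000 g/kg ≈ 1.0 kg
vegetable broth: 1 pint × 21/2 × 2 cup/pint × 240 g/cup = 5040.0 g
diced onion: 2.5 lb × 21/2 × 16 oz/lb × 28.35 g/oz = 11907.0 g
tomato paste: 2.5 oz × 21/2 × 28.35 g/oz ÷ 262 g/cup ≈ 2.8 cup
heavy cream: 0.5 pint × 21/2 × 2 cup/pint × 238 g/cup = 2499.0 g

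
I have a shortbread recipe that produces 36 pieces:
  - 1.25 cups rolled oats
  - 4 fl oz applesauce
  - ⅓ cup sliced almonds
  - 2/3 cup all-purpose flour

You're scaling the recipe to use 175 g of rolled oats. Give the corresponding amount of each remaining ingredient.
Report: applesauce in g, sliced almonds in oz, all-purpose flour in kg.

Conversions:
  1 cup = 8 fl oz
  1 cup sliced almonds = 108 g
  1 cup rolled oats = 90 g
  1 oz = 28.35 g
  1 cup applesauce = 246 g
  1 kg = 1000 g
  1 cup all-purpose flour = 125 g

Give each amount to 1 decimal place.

The original recipe has 112.5 g of rolled oats, so the scaling factor is 175 ÷ 112.5 = 14/9.
applesauce: 4 fl oz × 14/9 ÷ 8 fl oz/cup × 246 g/cup ≈ 191.3 g
sliced almonds: 1/3 cup × 14/9 × 108 g/cup ÷ 28.35 g/oz ≈ 2.0 oz
all-purpose flour: 2/3 cup × 14/9 × 125 g/cup ÷ 1000 g/kg ≈ 0.1 kg

applesauce: 191.3 g; sliced almonds: 2.0 oz; all-purpose flour: 0.1 kg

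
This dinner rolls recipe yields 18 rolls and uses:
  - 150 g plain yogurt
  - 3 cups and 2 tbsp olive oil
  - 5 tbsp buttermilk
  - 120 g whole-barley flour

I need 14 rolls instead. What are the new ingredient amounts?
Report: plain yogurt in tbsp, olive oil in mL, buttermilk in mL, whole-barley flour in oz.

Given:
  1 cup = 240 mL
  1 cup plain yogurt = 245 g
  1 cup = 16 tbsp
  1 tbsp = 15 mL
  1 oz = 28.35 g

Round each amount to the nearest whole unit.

Scaling factor: 14/18 = 7/9.
plain yogurt: 150 g × 7/9 ÷ 245 g/cup × 16 tbsp/cup ≈ 8 tbsp
olive oil: (3 cup + 2 tbsp = 3.125 cup) × 7/9 × 240 mL/cup ≈ 583 mL
buttermilk: 5 tbsp × 7/9 × 15 mL/tbsp ≈ 58 mL
whole-barley flour: 120 g × 7/9 ÷ 28.35 g/oz ≈ 3 oz

plain yogurt: 8 tbsp; olive oil: 583 mL; buttermilk: 58 mL; whole-barley flour: 3 oz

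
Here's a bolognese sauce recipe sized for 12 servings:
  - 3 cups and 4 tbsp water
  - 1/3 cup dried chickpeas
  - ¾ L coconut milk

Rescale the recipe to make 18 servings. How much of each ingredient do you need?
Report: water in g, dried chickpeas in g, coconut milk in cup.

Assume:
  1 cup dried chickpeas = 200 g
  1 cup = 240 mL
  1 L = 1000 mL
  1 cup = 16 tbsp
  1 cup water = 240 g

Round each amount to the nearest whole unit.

Scaling factor: 18/12 = 3/2 = 1.5.
water: (3 cup + 4 tbsp = 3.25 cup) × 3/2 × 240 g/cup = 1170 g
dried chickpeas: 1/3 cup × 3/2 × 200 g/cup = 100 g
coconut milk: 0.75 L × 3/2 × 1000 mL/L ÷ 240 mL/cup ≈ 5 cup

water: 1170 g; dried chickpeas: 100 g; coconut milk: 5 cup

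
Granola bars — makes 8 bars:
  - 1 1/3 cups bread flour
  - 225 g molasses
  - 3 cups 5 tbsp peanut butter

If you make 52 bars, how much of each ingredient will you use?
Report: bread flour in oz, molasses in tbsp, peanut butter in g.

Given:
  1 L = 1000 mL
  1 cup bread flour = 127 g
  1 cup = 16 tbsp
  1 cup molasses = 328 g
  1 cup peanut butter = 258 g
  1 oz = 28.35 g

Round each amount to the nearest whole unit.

bread flour: 39 oz; molasses: 71 tbsp; peanut butter: 5555 g

Scaling factor: 52/8 = 13/2 = 6.5.
bread flour: 4/3 cup × 13/2 × 127 g/cup ÷ 28.35 g/oz ≈ 39 oz
molasses: 225 g × 13/2 ÷ 328 g/cup × 16 tbsp/cup ≈ 71 tbsp
peanut butter: (3 cup + 5 tbsp = 3.3125 cup) × 13/2 × 258 g/cup ≈ 5555 g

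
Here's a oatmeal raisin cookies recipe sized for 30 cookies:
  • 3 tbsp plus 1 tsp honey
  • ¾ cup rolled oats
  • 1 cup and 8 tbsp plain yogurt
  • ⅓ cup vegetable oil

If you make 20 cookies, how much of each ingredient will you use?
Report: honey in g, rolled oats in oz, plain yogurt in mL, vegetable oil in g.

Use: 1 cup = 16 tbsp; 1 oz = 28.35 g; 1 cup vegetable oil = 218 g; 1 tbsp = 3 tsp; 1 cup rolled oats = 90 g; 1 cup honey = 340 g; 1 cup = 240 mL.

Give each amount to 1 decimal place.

Scaling factor: 20/30 = 2/3.
honey: (3 tbsp + 1 tsp = 10/3 tbsp) × 2/3 ÷ 16 tbsp/cup × 340 g/cup ≈ 47.2 g
rolled oats: 0.75 cup × 2/3 × 90 g/cup ÷ 28.35 g/oz ≈ 1.6 oz
plain yogurt: (1 cup + 8 tbsp = 1.5 cup) × 2/3 × 240 mL/cup = 240.0 mL
vegetable oil: 1/3 cup × 2/3 × 218 g/cup ≈ 48.4 g

honey: 47.2 g; rolled oats: 1.6 oz; plain yogurt: 240.0 mL; vegetable oil: 48.4 g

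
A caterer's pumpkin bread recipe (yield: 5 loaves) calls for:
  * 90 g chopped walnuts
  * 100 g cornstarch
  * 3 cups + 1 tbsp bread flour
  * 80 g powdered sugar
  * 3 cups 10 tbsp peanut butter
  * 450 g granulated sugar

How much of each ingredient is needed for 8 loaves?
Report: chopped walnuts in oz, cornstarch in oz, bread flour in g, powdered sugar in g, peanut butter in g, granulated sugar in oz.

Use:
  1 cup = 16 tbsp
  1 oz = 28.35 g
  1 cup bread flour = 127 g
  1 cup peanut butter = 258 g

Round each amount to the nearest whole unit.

Scaling factor: 8/5 = 1.6.
chopped walnuts: 90 g × 8/5 ÷ 28.35 g/oz ≈ 5 oz
cornstarch: 100 g × 8/5 ÷ 28.35 g/oz ≈ 6 oz
bread flour: (3 cup + 1 tbsp = 3.0625 cup) × 8/5 × 127 g/cup ≈ 622 g
powdered sugar: 80 g × 8/5 = 128 g
peanut butter: (3 cup + 10 tbsp = 3.625 cup) × 8/5 × 258 g/cup ≈ 1496 g
granulated sugar: 450 g × 8/5 ÷ 28.35 g/oz ≈ 25 oz

chopped walnuts: 5 oz; cornstarch: 6 oz; bread flour: 622 g; powdered sugar: 128 g; peanut butter: 1496 g; granulated sugar: 25 oz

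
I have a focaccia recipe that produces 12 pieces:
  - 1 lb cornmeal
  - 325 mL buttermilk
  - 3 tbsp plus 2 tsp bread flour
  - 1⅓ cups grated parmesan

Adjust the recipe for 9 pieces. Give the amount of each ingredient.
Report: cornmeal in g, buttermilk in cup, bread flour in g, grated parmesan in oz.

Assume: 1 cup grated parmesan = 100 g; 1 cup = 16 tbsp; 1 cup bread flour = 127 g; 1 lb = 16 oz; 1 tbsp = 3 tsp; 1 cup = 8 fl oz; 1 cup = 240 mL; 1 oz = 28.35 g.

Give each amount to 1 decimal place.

Scaling factor: 9/12 = 3/4 = 0.75.
cornmeal: 1 lb × 3/4 × 16 oz/lb × 28.35 g/oz = 340.2 g
buttermilk: 325 mL × 3/4 ÷ 240 mL/cup ≈ 1.0 cup
bread flour: (3 tbsp + 2 tsp = 11/3 tbsp) × 3/4 ÷ 16 tbsp/cup × 127 g/cup ≈ 21.8 g
grated parmesan: 4/3 cup × 3/4 × 100 g/cup ÷ 28.35 g/oz ≈ 3.5 oz

cornmeal: 340.2 g; buttermilk: 1.0 cup; bread flour: 21.8 g; grated parmesan: 3.5 oz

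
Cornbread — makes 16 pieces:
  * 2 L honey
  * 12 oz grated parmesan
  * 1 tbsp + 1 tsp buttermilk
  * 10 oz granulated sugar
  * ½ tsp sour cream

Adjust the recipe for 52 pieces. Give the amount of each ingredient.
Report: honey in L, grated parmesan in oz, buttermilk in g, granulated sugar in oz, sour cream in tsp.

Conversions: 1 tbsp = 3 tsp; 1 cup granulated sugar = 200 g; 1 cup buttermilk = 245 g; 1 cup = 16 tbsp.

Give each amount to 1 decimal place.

Scaling factor: 52/16 = 13/4 = 3.25.
honey: 2 L × 13/4 = 6.5 L
grated parmesan: 12 oz × 13/4 = 39.0 oz
buttermilk: (1 tbsp + 1 tsp = 4/3 tbsp) × 13/4 ÷ 16 tbsp/cup × 245 g/cup ≈ 66.4 g
granulated sugar: 10 oz × 13/4 = 32.5 oz
sour cream: 0.5 tsp × 13/4 ≈ 1.6 tsp

honey: 6.5 L; grated parmesan: 39.0 oz; buttermilk: 66.4 g; granulated sugar: 32.5 oz; sour cream: 1.6 tsp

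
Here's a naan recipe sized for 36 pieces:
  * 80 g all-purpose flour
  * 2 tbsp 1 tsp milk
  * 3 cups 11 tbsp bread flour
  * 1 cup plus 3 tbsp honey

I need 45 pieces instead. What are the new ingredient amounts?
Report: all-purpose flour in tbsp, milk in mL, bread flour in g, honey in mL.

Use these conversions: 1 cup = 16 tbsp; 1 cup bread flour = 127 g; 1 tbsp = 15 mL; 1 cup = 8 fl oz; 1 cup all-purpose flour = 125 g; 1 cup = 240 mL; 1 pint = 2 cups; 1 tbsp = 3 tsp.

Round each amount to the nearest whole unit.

all-purpose flour: 13 tbsp; milk: 44 mL; bread flour: 585 g; honey: 356 mL

Scaling factor: 45/36 = 5/4 = 1.25.
all-purpose flour: 80 g × 5/4 ÷ 125 g/cup × 16 tbsp/cup ≈ 13 tbsp
milk: (2 tbsp + 1 tsp = 7/3 tbsp) × 5/4 × 15 mL/tbsp ≈ 44 mL
bread flour: (3 cup + 11 tbsp = 3.6875 cup) × 5/4 × 127 g/cup ≈ 585 g
honey: (1 cup + 3 tbsp = 1.1875 cup) × 5/4 × 240 mL/cup ≈ 356 mL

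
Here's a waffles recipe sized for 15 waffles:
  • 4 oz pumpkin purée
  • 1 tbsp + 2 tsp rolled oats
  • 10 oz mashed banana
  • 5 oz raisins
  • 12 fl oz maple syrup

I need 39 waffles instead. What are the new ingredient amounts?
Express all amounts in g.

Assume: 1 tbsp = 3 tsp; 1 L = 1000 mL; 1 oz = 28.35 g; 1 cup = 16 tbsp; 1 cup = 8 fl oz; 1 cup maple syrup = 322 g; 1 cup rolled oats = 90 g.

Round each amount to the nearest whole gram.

pumpkin purée: 295 g; rolled oats: 24 g; mashed banana: 737 g; raisins: 369 g; maple syrup: 1256 g

Scaling factor: 39/15 = 13/5 = 2.6.
pumpkin purée: 4 oz × 13/5 × 28.35 g/oz ≈ 295 g
rolled oats: (1 tbsp + 2 tsp = 5/3 tbsp) × 13/5 ÷ 16 tbsp/cup × 90 g/cup ≈ 24 g
mashed banana: 10 oz × 13/5 × 28.35 g/oz ≈ 737 g
raisins: 5 oz × 13/5 × 28.35 g/oz ≈ 369 g
maple syrup: 12 fl oz × 13/5 ÷ 8 fl oz/cup × 322 g/cup ≈ 1256 g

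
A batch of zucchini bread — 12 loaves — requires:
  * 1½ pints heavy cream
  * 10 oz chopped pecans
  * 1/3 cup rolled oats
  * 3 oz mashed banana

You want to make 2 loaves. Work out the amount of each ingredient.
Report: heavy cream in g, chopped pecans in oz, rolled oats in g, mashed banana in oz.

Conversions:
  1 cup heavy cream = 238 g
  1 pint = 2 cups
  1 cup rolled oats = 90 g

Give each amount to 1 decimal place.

Scaling factor: 2/12 = 1/6.
heavy cream: 1.5 pint × 1/6 × 2 cup/pint × 238 g/cup = 119.0 g
chopped pecans: 10 oz × 1/6 ≈ 1.7 oz
rolled oats: 1/3 cup × 1/6 × 90 g/cup = 5.0 g
mashed banana: 3 oz × 1/6 = 0.5 oz

heavy cream: 119.0 g; chopped pecans: 1.7 oz; rolled oats: 5.0 g; mashed banana: 0.5 oz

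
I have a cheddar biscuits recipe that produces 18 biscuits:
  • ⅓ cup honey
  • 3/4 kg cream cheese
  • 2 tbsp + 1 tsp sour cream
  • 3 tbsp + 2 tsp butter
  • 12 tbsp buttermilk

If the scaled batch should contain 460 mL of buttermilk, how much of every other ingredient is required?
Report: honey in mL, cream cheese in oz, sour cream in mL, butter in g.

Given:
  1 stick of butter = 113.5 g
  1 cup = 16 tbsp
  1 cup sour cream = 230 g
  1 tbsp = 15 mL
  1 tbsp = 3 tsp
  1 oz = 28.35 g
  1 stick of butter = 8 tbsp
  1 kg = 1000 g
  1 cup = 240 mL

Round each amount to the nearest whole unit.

The original recipe has 180 mL of buttermilk, so the scaling factor is 460 ÷ 180 = 23/9.
honey: 1/3 cup × 23/9 × 240 mL/cup ≈ 204 mL
cream cheese: 0.75 kg × 23/9 × 1000 g/kg ÷ 28.35 g/oz ≈ 68 oz
sour cream: (2 tbsp + 1 tsp = 7/3 tbsp) × 23/9 × 15 mL/tbsp ≈ 89 mL
butter: (3 tbsp + 2 tsp = 11/3 tbsp) × 23/9 ÷ 8 tbsp/stick × 113.5 g/stick ≈ 133 g

honey: 204 mL; cream cheese: 68 oz; sour cream: 89 mL; butter: 133 g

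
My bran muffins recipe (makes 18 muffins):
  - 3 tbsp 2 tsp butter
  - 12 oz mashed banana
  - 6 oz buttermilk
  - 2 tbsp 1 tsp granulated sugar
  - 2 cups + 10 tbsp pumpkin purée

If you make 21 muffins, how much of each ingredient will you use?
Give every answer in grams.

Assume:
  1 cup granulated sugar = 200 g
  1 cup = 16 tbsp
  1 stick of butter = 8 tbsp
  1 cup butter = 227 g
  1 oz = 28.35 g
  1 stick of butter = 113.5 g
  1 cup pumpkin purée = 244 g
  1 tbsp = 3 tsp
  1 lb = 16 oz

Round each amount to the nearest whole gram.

Scaling factor: 21/18 = 7/6.
butter: (3 tbsp + 2 tsp = 11/3 tbsp) × 7/6 ÷ 8 tbsp/stick × 113.5 g/stick ≈ 61 g
mashed banana: 12 oz × 7/6 × 28.35 g/oz ≈ 397 g
buttermilk: 6 oz × 7/6 × 28.35 g/oz ≈ 198 g
granulated sugar: (2 tbsp + 1 tsp = 7/3 tbsp) × 7/6 ÷ 16 tbsp/cup × 200 g/cup ≈ 34 g
pumpkin purée: (2 cup + 10 tbsp = 2.625 cup) × 7/6 × 244 g/cup ≈ 747 g

butter: 61 g; mashed banana: 397 g; buttermilk: 198 g; granulated sugar: 34 g; pumpkin purée: 747 g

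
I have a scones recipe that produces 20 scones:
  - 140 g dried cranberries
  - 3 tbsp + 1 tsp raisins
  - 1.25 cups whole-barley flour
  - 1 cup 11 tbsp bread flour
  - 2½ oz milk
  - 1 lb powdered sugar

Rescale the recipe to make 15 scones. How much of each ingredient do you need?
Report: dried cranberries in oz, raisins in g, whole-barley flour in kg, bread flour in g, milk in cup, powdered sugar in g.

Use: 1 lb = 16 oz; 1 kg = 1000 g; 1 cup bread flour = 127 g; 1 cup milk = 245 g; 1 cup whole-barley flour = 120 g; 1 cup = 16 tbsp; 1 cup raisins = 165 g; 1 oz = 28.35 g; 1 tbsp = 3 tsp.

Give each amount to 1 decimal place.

Scaling factor: 15/20 = 3/4 = 0.75.
dried cranberries: 140 g × 3/4 ÷ 28.35 g/oz ≈ 3.7 oz
raisins: (3 tbsp + 1 tsp = 10/3 tbsp) × 3/4 ÷ 16 tbsp/cup × 165 g/cup ≈ 25.8 g
whole-barley flour: 1.25 cup × 3/4 × 120 g/cup ÷ 1000 g/kg ≈ 0.1 kg
bread flour: (1 cup + 11 tbsp = 1.6875 cup) × 3/4 × 127 g/cup ≈ 160.7 g
milk: 2.5 oz × 3/4 × 28.35 g/oz ÷ 245 g/cup ≈ 0.2 cup
powdered sugar: 1 lb × 3/4 × 16 oz/lb × 28.35 g/oz = 340.2 g

dried cranberries: 3.7 oz; raisins: 25.8 g; whole-barley flour: 0.1 kg; bread flour: 160.7 g; milk: 0.2 cup; powdered sugar: 340.2 g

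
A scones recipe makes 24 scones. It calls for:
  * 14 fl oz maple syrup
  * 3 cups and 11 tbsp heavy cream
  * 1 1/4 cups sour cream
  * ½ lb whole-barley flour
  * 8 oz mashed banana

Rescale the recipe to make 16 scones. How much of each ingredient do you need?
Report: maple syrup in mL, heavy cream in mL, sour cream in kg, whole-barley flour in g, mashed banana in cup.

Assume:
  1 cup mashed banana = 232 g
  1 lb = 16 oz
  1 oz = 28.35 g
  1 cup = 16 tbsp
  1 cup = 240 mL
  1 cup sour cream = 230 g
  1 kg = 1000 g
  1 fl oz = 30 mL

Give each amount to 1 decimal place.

maple syrup: 280.0 mL; heavy cream: 590.0 mL; sour cream: 0.2 kg; whole-barley flour: 151.2 g; mashed banana: 0.7 cup

Scaling factor: 16/24 = 2/3.
maple syrup: 14 fl oz × 2/3 × 30 mL/fl oz = 280.0 mL
heavy cream: (3 cup + 11 tbsp = 3.6875 cup) × 2/3 × 240 mL/cup = 590.0 mL
sour cream: 1.25 cup × 2/3 × 230 g/cup ÷ 1000 g/kg ≈ 0.2 kg
whole-barley flour: 0.5 lb × 2/3 × 16 oz/lb × 28.35 g/oz = 151.2 g
mashed banana: 8 oz × 2/3 × 28.35 g/oz ÷ 232 g/cup ≈ 0.7 cup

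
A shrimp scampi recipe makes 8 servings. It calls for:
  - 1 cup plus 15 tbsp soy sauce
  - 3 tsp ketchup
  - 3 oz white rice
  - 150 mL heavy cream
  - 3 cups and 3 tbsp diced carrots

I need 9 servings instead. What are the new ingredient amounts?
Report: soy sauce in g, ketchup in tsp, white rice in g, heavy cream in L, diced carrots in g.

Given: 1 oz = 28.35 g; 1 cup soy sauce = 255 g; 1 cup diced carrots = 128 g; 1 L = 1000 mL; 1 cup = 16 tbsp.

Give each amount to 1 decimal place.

soy sauce: 555.8 g; ketchup: 3.4 tsp; white rice: 95.7 g; heavy cream: 0.2 L; diced carrots: 459.0 g

Scaling factor: 9/8 = 1.125.
soy sauce: (1 cup + 15 tbsp = 1.9375 cup) × 9/8 × 255 g/cup ≈ 555.8 g
ketchup: 3 tsp × 9/8 ≈ 3.4 tsp
white rice: 3 oz × 9/8 × 28.35 g/oz ≈ 95.7 g
heavy cream: 150 mL × 9/8 ÷ 1000 mL/L ≈ 0.2 L
diced carrots: (3 cup + 3 tbsp = 3.1875 cup) × 9/8 × 128 g/cup = 459.0 g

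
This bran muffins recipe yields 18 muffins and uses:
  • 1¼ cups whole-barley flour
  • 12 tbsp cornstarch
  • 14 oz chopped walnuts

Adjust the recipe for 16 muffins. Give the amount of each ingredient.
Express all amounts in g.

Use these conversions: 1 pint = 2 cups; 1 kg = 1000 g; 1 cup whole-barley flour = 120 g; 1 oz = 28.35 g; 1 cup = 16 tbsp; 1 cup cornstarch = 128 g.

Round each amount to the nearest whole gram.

whole-barley flour: 133 g; cornstarch: 85 g; chopped walnuts: 353 g

Scaling factor: 16/18 = 8/9.
whole-barley flour: 1.25 cup × 8/9 × 120 g/cup ≈ 133 g
cornstarch: 12 tbsp × 8/9 ÷ 16 tbsp/cup × 128 g/cup ≈ 85 g
chopped walnuts: 14 oz × 8/9 × 28.35 g/oz ≈ 353 g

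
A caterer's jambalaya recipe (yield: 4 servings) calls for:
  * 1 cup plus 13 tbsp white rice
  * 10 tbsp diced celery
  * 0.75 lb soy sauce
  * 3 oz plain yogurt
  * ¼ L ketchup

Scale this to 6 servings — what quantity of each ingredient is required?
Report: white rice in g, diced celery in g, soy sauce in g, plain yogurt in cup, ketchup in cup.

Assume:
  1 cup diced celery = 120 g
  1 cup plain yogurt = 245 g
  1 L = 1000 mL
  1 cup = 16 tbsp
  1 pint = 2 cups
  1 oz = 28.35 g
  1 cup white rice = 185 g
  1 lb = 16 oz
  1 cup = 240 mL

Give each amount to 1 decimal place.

Scaling factor: 6/4 = 3/2 = 1.5.
white rice: (1 cup + 13 tbsp = 1.8125 cup) × 3/2 × 185 g/cup ≈ 503.0 g
diced celery: 10 tbsp × 3/2 ÷ 16 tbsp/cup × 120 g/cup = 112.5 g
soy sauce: 0.75 lb × 3/2 × 16 oz/lb × 28.35 g/oz = 510.3 g
plain yogurt: 3 oz × 3/2 × 28.35 g/oz ÷ 245 g/cup ≈ 0.5 cup
ketchup: 0.25 L × 3/2 × 1000 mL/L ÷ 240 mL/cup ≈ 1.6 cup

white rice: 503.0 g; diced celery: 112.5 g; soy sauce: 510.3 g; plain yogurt: 0.5 cup; ketchup: 1.6 cup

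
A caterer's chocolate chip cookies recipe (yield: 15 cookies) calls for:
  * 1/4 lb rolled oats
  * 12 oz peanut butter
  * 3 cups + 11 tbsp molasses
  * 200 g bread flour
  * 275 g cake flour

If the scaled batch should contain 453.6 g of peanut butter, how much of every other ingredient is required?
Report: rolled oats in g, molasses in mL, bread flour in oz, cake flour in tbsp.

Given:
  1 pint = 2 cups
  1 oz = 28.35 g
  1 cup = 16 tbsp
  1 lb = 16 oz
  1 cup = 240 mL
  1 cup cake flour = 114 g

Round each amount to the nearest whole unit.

The original recipe has 340.2 g of peanut butter, so the scaling factor is 453.6 ÷ 340.2 = 4/3.
rolled oats: 0.25 lb × 4/3 × 16 oz/lb × 28.35 g/oz ≈ 151 g
molasses: (3 cup + 11 tbsp = 3.6875 cup) × 4/3 × 240 mL/cup = 1180 mL
bread flour: 200 g × 4/3 ÷ 28.35 g/oz ≈ 9 oz
cake flour: 275 g × 4/3 ÷ 114 g/cup × 16 tbsp/cup ≈ 51 tbsp

rolled oats: 151 g; molasses: 1180 mL; bread flour: 9 oz; cake flour: 51 tbsp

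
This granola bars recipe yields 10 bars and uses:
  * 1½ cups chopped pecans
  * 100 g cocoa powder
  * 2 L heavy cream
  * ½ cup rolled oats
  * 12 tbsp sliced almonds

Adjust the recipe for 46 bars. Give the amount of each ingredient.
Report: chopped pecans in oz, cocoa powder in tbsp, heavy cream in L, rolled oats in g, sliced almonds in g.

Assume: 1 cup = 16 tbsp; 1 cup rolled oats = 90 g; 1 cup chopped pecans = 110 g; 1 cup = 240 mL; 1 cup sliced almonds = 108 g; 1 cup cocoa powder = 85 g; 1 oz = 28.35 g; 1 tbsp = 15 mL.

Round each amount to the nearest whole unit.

chopped pecans: 27 oz; cocoa powder: 87 tbsp; heavy cream: 9 L; rolled oats: 207 g; sliced almonds: 373 g

Scaling factor: 46/10 = 23/5 = 4.6.
chopped pecans: 1.5 cup × 23/5 × 110 g/cup ÷ 28.35 g/oz ≈ 27 oz
cocoa powder: 100 g × 23/5 ÷ 85 g/cup × 16 tbsp/cup ≈ 87 tbsp
heavy cream: 2 L × 23/5 ≈ 9 L
rolled oats: 0.5 cup × 23/5 × 90 g/cup = 207 g
sliced almonds: 12 tbsp × 23/5 ÷ 16 tbsp/cup × 108 g/cup ≈ 373 g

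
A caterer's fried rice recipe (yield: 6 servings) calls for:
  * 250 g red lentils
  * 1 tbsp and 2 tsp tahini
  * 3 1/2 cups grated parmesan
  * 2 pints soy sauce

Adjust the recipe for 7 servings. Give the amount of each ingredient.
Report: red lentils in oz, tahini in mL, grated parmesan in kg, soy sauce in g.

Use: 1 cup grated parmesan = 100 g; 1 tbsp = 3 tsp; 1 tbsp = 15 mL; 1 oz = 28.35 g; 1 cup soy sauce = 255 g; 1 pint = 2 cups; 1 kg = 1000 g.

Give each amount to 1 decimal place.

red lentils: 10.3 oz; tahini: 29.2 mL; grated parmesan: 0.4 kg; soy sauce: 1190.0 g

Scaling factor: 7/6.
red lentils: 250 g × 7/6 ÷ 28.35 g/oz ≈ 10.3 oz
tahini: (1 tbsp + 2 tsp = 5/3 tbsp) × 7/6 × 15 mL/tbsp ≈ 29.2 mL
grated parmesan: 3.5 cup × 7/6 × 100 g/cup ÷ 1000 g/kg ≈ 0.4 kg
soy sauce: 2 pint × 7/6 × 2 cup/pint × 255 g/cup = 1190.0 g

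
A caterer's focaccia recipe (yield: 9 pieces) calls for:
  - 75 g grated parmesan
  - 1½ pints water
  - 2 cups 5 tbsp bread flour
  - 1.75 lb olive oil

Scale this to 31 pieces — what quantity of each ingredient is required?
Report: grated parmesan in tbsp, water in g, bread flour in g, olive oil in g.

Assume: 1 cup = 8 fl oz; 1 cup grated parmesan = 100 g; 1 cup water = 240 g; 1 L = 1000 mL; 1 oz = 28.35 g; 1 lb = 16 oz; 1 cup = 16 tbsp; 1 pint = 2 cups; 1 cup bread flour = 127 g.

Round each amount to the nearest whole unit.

grated parmesan: 41 tbsp; water: 2480 g; bread flour: 1012 g; olive oil: 2734 g

Scaling factor: 31/9.
grated parmesan: 75 g × 31/9 ÷ 100 g/cup × 16 tbsp/cup ≈ 41 tbsp
water: 1.5 pint × 31/9 × 2 cup/pint × 240 g/cup = 2480 g
bread flour: (2 cup + 5 tbsp = 2.3125 cup) × 31/9 × 127 g/cup ≈ 1012 g
olive oil: 1.75 lb × 31/9 × 16 oz/lb × 28.35 g/oz ≈ 2734 g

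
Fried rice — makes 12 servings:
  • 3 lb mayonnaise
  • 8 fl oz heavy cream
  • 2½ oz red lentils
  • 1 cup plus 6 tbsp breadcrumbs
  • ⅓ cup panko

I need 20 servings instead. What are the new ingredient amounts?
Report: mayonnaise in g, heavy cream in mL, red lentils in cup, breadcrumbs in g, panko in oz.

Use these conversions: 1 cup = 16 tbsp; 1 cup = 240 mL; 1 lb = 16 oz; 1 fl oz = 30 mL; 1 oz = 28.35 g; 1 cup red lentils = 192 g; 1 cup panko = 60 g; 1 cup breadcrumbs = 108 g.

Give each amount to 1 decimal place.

mayonnaise: 2268.0 g; heavy cream: 400.0 mL; red lentils: 0.6 cup; breadcrumbs: 247.5 g; panko: 1.2 oz

Scaling factor: 20/12 = 5/3.
mayonnaise: 3 lb × 5/3 × 16 oz/lb × 28.35 g/oz = 2268.0 g
heavy cream: 8 fl oz × 5/3 × 30 mL/fl oz = 400.0 mL
red lentils: 2.5 oz × 5/3 × 28.35 g/oz ÷ 192 g/cup ≈ 0.6 cup
breadcrumbs: (1 cup + 6 tbsp = 1.375 cup) × 5/3 × 108 g/cup = 247.5 g
panko: 1/3 cup × 5/3 × 60 g/cup ÷ 28.35 g/oz ≈ 1.2 oz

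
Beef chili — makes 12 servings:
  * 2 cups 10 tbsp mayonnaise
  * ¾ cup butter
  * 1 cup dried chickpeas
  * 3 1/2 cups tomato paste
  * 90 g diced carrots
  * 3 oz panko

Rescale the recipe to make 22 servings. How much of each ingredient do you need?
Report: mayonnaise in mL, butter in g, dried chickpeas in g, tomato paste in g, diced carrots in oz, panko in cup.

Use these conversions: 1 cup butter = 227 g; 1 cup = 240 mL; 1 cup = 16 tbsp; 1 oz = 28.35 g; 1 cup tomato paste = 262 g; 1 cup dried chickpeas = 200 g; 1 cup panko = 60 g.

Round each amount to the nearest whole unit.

Scaling factor: 22/12 = 11/6.
mayonnaise: (2 cup + 10 tbsp = 2.625 cup) × 11/6 × 240 mL/cup = 1155 mL
butter: 0.75 cup × 11/6 × 227 g/cup ≈ 312 g
dried chickpeas: 1 cup × 11/6 × 200 g/cup ≈ 367 g
tomato paste: 3.5 cup × 11/6 × 262 g/cup ≈ 1681 g
diced carrots: 90 g × 11/6 ÷ 28.35 g/oz ≈ 6 oz
panko: 3 oz × 11/6 × 28.35 g/oz ÷ 60 g/cup ≈ 3 cup

mayonnaise: 1155 mL; butter: 312 g; dried chickpeas: 367 g; tomato paste: 1681 g; diced carrots: 6 oz; panko: 3 cup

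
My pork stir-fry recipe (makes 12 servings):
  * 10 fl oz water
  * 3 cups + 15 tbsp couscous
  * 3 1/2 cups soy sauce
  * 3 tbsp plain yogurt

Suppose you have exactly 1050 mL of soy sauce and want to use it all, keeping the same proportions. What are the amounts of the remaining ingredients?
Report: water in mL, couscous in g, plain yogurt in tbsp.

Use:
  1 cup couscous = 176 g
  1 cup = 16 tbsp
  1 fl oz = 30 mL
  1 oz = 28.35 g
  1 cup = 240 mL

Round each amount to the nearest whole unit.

The original recipe has 840 mL of soy sauce, so the scaling factor is 1050 ÷ 840 = 5/4 = 1.25.
water: 10 fl oz × 5/4 × 30 mL/fl oz = 375 mL
couscous: (3 cup + 15 tbsp = 3.9375 cup) × 5/4 × 176 g/cup ≈ 866 g
plain yogurt: 3 tbsp × 5/4 ≈ 4 tbsp

water: 375 mL; couscous: 866 g; plain yogurt: 4 tbsp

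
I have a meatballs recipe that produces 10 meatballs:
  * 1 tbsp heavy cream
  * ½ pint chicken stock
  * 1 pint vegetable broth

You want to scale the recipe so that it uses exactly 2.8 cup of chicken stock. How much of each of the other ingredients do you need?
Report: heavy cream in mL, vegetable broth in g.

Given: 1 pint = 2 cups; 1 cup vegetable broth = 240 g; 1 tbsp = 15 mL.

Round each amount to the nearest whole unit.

heavy cream: 42 mL; vegetable broth: 1344 g

The original recipe has 1 cup of chicken stock, so the scaling factor is 2.8 ÷ 1 = 14/5 = 2.8.
heavy cream: 1 tbsp × 14/5 × 15 mL/tbsp = 42 mL
vegetable broth: 1 pint × 14/5 × 2 cup/pint × 240 g/cup = 1344 g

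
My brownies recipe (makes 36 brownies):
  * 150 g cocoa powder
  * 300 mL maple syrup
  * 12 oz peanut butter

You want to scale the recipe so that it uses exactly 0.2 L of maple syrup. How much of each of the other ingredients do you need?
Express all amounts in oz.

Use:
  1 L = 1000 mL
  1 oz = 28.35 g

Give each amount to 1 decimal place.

cocoa powder: 3.5 oz; peanut butter: 8.0 oz

The original recipe has 0.3 L of maple syrup, so the scaling factor is 0.2 ÷ 0.3 = 2/3.
cocoa powder: 150 g × 2/3 ÷ 28.35 g/oz ≈ 3.5 oz
peanut butter: 12 oz × 2/3 = 8.0 oz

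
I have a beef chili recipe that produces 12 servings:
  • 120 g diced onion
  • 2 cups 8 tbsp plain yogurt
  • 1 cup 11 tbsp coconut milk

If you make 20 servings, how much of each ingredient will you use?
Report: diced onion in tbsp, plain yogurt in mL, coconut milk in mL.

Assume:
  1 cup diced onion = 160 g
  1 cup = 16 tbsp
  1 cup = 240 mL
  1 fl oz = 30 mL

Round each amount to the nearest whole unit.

Scaling factor: 20/12 = 5/3.
diced onion: 120 g × 5/3 ÷ 160 g/cup × 16 tbsp/cup = 20 tbsp
plain yogurt: (2 cup + 8 tbsp = 2.5 cup) × 5/3 × 240 mL/cup = 1000 mL
coconut milk: (1 cup + 11 tbsp = 1.6875 cup) × 5/3 × 240 mL/cup = 675 mL

diced onion: 20 tbsp; plain yogurt: 1000 mL; coconut milk: 675 mL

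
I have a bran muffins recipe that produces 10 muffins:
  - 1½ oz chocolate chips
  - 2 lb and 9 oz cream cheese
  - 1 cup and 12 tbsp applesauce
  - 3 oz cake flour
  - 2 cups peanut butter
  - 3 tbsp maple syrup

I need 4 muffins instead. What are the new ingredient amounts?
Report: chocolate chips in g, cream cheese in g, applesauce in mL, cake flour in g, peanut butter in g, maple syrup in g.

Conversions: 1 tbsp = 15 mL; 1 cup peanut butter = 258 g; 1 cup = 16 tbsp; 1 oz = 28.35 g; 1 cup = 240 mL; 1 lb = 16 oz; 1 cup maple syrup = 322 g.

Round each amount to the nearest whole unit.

Scaling factor: 4/10 = 2/5 = 0.4.
chocolate chips: 1.5 oz × 2/5 × 28.35 g/oz ≈ 17 g
cream cheese: (2 lb + 9 oz = 2.5625 lb) × 2/5 × 16 oz/lb × 28.35 g/oz ≈ 465 g
applesauce: (1 cup + 12 tbsp = 1.75 cup) × 2/5 × 240 mL/cup = 168 mL
cake flour: 3 oz × 2/5 × 28.35 g/oz ≈ 34 g
peanut butter: 2 cup × 2/5 × 258 g/cup ≈ 206 g
maple syrup: 3 tbsp × 2/5 ÷ 16 tbsp/cup × 322 g/cup ≈ 24 g

chocolate chips: 17 g; cream cheese: 465 g; applesauce: 168 mL; cake flour: 34 g; peanut butter: 206 g; maple syrup: 24 g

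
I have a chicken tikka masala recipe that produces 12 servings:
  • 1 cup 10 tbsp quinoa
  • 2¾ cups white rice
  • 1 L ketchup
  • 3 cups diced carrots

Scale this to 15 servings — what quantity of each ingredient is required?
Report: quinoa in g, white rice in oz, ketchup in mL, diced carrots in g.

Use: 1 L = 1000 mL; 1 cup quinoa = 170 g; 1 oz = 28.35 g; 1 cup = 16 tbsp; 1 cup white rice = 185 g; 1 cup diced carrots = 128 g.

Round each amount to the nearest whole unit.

Scaling factor: 15/12 = 5/4 = 1.25.
quinoa: (1 cup + 10 tbsp = 1.625 cup) × 5/4 × 170 g/cup ≈ 345 g
white rice: 2.75 cup × 5/4 × 185 g/cup ÷ 28.35 g/oz ≈ 22 oz
ketchup: 1 L × 5/4 × 1000 mL/L = 1250 mL
diced carrots: 3 cup × 5/4 × 128 g/cup = 480 g

quinoa: 345 g; white rice: 22 oz; ketchup: 1250 mL; diced carrots: 480 g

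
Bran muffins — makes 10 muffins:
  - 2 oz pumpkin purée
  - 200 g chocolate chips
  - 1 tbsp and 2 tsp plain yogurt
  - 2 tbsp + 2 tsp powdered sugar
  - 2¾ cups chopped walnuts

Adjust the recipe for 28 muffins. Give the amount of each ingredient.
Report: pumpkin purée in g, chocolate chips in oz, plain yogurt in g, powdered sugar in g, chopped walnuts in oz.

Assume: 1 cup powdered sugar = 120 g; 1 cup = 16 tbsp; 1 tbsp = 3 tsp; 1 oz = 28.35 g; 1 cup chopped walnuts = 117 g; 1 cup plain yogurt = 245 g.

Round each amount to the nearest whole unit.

pumpkin purée: 159 g; chocolate chips: 20 oz; plain yogurt: 71 g; powdered sugar: 56 g; chopped walnuts: 32 oz

Scaling factor: 28/10 = 14/5 = 2.8.
pumpkin purée: 2 oz × 14/5 × 28.35 g/oz ≈ 159 g
chocolate chips: 200 g × 14/5 ÷ 28.35 g/oz ≈ 20 oz
plain yogurt: (1 tbsp + 2 tsp = 5/3 tbsp) × 14/5 ÷ 16 tbsp/cup × 245 g/cup ≈ 71 g
powdered sugar: (2 tbsp + 2 tsp = 8/3 tbsp) × 14/5 ÷ 16 tbsp/cup × 120 g/cup = 56 g
chopped walnuts: 2.75 cup × 14/5 × 117 g/cup ÷ 28.35 g/oz ≈ 32 oz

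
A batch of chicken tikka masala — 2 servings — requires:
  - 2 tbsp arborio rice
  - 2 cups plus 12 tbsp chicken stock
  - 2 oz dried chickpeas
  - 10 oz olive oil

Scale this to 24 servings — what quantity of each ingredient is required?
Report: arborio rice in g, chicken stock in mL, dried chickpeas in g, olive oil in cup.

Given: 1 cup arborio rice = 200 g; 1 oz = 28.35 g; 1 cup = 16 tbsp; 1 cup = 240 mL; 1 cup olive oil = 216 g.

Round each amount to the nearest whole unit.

Scaling factor: 24/2 = 12.
arborio rice: 2 tbsp × 12 ÷ 16 tbsp/cup × 200 g/cup = 300 g
chicken stock: (2 cup + 12 tbsp = 2.75 cup) × 12 × 240 mL/cup = 7920 mL
dried chickpeas: 2 oz × 12 × 28.35 g/oz ≈ 680 g
olive oil: 10 oz × 12 × 28.35 g/oz ÷ 216 g/cup ≈ 16 cup

arborio rice: 300 g; chicken stock: 7920 mL; dried chickpeas: 680 g; olive oil: 16 cup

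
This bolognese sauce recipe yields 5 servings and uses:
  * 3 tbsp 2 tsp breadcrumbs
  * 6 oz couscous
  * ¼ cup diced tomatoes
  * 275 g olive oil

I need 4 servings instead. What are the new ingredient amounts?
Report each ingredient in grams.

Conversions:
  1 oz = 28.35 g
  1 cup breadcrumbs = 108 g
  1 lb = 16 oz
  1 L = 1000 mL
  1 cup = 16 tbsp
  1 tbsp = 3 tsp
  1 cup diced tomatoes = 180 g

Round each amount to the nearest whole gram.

breadcrumbs: 20 g; couscous: 136 g; diced tomatoes: 36 g; olive oil: 220 g

Scaling factor: 4/5 = 0.8.
breadcrumbs: (3 tbsp + 2 tsp = 11/3 tbsp) × 4/5 ÷ 16 tbsp/cup × 108 g/cup ≈ 20 g
couscous: 6 oz × 4/5 × 28.35 g/oz ≈ 136 g
diced tomatoes: 0.25 cup × 4/5 × 180 g/cup = 36 g
olive oil: 275 g × 4/5 = 220 g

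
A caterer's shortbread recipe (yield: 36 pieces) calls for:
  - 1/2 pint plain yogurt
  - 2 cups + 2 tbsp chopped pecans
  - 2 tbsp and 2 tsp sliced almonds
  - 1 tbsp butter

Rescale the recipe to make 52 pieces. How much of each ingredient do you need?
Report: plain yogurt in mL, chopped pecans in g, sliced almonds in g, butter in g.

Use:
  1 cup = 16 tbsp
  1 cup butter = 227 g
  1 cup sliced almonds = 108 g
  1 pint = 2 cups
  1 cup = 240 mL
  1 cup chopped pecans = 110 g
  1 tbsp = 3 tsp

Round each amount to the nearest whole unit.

plain yogurt: 347 mL; chopped pecans: 338 g; sliced almonds: 26 g; butter: 20 g

Scaling factor: 52/36 = 13/9.
plain yogurt: 0.5 pint × 13/9 × 2 cup/pint × 240 mL/cup ≈ 347 mL
chopped pecans: (2 cup + 2 tbsp = 2.125 cup) × 13/9 × 110 g/cup ≈ 338 g
sliced almonds: (2 tbsp + 2 tsp = 8/3 tbsp) × 13/9 ÷ 16 tbsp/cup × 108 g/cup = 26 g
butter: 1 tbsp × 13/9 ÷ 16 tbsp/cup × 227 g/cup ≈ 20 g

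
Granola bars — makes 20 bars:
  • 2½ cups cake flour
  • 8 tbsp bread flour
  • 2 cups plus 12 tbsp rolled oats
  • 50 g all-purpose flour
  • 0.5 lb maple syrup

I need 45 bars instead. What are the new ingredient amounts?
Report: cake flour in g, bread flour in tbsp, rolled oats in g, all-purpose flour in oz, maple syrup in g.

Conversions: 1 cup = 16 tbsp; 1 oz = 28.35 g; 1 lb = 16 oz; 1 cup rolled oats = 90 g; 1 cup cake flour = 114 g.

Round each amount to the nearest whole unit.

Scaling factor: 45/20 = 9/4 = 2.25.
cake flour: 2.5 cup × 9/4 × 114 g/cup ≈ 641 g
bread flour: 8 tbsp × 9/4 = 18 tbsp
rolled oats: (2 cup + 12 tbsp = 2.75 cup) × 9/4 × 90 g/cup ≈ 557 g
all-purpose flour: 50 g × 9/4 ÷ 28.35 g/oz ≈ 4 oz
maple syrup: 0.5 lb × 9/4 × 16 oz/lb × 28.35 g/oz ≈ 510 g

cake flour: 641 g; bread flour: 18 tbsp; rolled oats: 557 g; all-purpose flour: 4 oz; maple syrup: 510 g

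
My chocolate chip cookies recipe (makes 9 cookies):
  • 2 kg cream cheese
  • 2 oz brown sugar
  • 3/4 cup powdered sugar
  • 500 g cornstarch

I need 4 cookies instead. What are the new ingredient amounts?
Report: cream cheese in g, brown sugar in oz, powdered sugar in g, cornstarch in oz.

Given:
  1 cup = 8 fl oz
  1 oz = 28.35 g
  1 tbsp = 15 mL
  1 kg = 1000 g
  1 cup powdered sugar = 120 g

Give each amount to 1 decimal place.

Scaling factor: 4/9.
cream cheese: 2 kg × 4/9 × 1000 g/kg ≈ 888.9 g
brown sugar: 2 oz × 4/9 ≈ 0.9 oz
powdered sugar: 0.75 cup × 4/9 × 120 g/cup = 40.0 g
cornstarch: 500 g × 4/9 ÷ 28.35 g/oz ≈ 7.8 oz

cream cheese: 888.9 g; brown sugar: 0.9 oz; powdered sugar: 40.0 g; cornstarch: 7.8 oz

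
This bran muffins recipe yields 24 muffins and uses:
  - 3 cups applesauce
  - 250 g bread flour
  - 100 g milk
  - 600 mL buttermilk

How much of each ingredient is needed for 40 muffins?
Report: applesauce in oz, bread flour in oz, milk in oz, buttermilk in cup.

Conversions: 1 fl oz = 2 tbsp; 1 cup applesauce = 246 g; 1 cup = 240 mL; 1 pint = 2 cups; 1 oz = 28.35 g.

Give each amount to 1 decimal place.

applesauce: 43.4 oz; bread flour: 14.7 oz; milk: 5.9 oz; buttermilk: 4.2 cup

Scaling factor: 40/24 = 5/3.
applesauce: 3 cup × 5/3 × 246 g/cup ÷ 28.35 g/oz ≈ 43.4 oz
bread flour: 250 g × 5/3 ÷ 28.35 g/oz ≈ 14.7 oz
milk: 100 g × 5/3 ÷ 28.35 g/oz ≈ 5.9 oz
buttermilk: 600 mL × 5/3 ÷ 240 mL/cup ≈ 4.2 cup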